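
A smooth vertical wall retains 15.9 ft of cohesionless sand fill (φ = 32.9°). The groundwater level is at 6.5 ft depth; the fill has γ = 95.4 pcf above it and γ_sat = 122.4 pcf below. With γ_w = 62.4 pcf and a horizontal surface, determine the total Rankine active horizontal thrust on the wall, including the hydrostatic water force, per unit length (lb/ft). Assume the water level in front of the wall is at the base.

5860 lb/ft

K_a = tan²(45° − φ/2) = 0.2960.
γ' = 122.4 − 62.4 = 60.00 pcf. Depth below WT = 9.4 ft.
σ'_h at WT = K_a γ d_w = 183.6 psf; at base = 183.6 + K_a γ' × 9.4 = 350.5 psf.
P₁ (0–6.5 ft) = ½×183.6×6.5 = 596.6. P₂ (6.5–15.9 ft) = ½(183.6+350.5)×9.4 = 2510.
P_w = ½ γ_w h₂² = 0.5×62.4×9.4² = 2757. Total = 596.6+2510+2757 = 5864 lb/ft.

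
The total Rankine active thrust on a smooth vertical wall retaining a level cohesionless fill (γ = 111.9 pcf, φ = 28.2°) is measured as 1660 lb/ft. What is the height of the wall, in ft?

K_a = 0.3582. P_a = ½ K_a γ H² ⇒ H = √(2P_a/(K_a γ)).
H = √(2×1660/(0.3582×111.9)) = 9.101 ft.

9.10 ft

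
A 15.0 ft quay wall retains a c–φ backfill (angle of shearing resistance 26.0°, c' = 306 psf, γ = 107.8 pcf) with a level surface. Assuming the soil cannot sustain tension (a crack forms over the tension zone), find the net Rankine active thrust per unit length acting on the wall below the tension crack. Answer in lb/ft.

736 lb/ft

K_a = 0.3905; √K_a = 0.6249.
Tension-crack depth z_c = 2c/(γ√K_a) = 2×306/(107.8×0.6249) = 9.085 ft.
σ_a at base = K_a γ H − 2c√K_a = 0.3905×107.8×15.0 − 2×306×0.6249 = 249.0 psf.
P_a = ½ × 249.0 × (H − z_c) = 0.5×249.0×5.915 = 736.2 lb/ft.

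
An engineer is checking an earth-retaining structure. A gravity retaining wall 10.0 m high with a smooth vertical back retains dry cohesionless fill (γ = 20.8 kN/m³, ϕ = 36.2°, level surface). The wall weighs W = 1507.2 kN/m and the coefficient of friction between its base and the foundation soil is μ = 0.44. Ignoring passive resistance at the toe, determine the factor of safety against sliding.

2.48

K_a = tan²(45° − 36.2°/2) = 0.2574.
P_a = ½K_aγH² = 0.5×0.2574×20.8×10.0² = 267.7 kN/m, acting at H/3 = 3.333 m above the base.
FS_sliding = μW / P_a = 0.44×1507.2 / 267.7 = 2.477.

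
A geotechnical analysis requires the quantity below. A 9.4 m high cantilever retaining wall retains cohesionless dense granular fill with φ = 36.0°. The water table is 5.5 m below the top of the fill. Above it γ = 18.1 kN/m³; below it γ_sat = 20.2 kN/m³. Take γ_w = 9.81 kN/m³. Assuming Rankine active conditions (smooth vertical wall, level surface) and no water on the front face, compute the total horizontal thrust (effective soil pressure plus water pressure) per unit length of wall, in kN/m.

K_a = tan²(45° − φ/2) = 0.2596.
γ' = 20.2 − 9.81 = 10.39 kN/m³. Depth below WT = 3.9 m.
σ'_h at WT = K_a γ d_w = 25.84 kPa; at base = 25.84 + K_a γ' × 3.9 = 36.36 kPa.
P₁ (0–5.5 m) = ½×25.84×5.5 = 71.07. P₂ (5.5–9.4 m) = ½(25.84+36.36)×3.9 = 121.3.
P_w = ½ γ_w h₂² = 0.5×9.81×3.9² = 74.61. Total = 71.07+121.3+74.61 = 267.0 kN/m.

267 kN/m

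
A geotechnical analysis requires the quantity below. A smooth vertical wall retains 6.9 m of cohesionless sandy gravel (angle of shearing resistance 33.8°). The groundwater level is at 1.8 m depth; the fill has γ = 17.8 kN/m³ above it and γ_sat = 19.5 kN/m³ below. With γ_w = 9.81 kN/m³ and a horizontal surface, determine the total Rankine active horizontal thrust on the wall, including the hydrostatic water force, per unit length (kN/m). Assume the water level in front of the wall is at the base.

218 kN/m

K_a = tan²(45° − φ/2) = 0.2851.
γ' = 19.5 − 9.81 = 9.690 kN/m³. Depth below WT = 5.1 m.
σ'_h at WT = K_a γ d_w = 9.135 kPa; at base = 9.135 + K_a γ' × 5.1 = 23.22 kPa.
P₁ (0–1.8 m) = ½×9.135×1.8 = 8.221. P₂ (1.8–6.9 m) = ½(9.135+23.22)×5.1 = 82.52.
P_w = ½ γ_w h₂² = 0.5×9.81×5.1² = 127.6. Total = 8.221+82.52+127.6 = 218.3 kN/m.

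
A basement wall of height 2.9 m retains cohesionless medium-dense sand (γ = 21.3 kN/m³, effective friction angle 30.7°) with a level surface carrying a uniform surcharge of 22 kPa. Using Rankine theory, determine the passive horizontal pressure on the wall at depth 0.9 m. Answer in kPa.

K_p = (1 + sin φ)/(1 − sin φ) = 3.086.
σ_v = γz + q = 21.3 × 0.9 + 22 = 41.17 kPa.
σ_h = K_p σ_v = 3.086 × 41.17 = 127.1 kPa.

127 kPa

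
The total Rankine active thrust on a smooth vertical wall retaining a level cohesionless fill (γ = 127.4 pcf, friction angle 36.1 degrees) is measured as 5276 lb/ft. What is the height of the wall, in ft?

K_a = 0.2585. P_a = ½ K_a γ H² ⇒ H = √(2P_a/(K_a γ)).
H = √(2×5276/(0.2585×127.4)) = 17.90 ft.

17.9 ft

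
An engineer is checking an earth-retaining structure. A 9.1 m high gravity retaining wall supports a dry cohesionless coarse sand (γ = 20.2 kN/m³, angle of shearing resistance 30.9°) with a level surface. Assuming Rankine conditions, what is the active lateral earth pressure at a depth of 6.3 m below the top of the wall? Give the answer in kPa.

K_a = (1 − sin φ)/(1 + sin φ) = 0.3214.
σ_h = K_a γ z = 0.3214 × 20.2 × 6.3 = 40.90 kPa.

40.9 kPa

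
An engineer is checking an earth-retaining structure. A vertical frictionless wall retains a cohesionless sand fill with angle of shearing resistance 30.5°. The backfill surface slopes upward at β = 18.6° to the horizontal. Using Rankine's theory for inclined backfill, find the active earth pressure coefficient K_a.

0.390

K_a = cos β · (cos β − √(cos²β − cos²φ)) / (cos β + √(cos²β − cos²φ)).
cos β = 0.9478, cos φ = 0.8616, √(cos²β − cos²φ) = 0.3948.
K_a = 0.9478 × (0.9478 − 0.3948)/(0.9478 + 0.3948) = 0.3904.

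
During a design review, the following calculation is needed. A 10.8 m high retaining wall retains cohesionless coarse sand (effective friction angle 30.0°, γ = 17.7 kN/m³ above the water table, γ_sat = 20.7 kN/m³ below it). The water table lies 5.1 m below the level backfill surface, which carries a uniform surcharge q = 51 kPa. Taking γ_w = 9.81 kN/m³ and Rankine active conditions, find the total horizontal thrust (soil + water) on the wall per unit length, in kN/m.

K_a = tan²(45° − φ/2) = 0.3333.
γ' = 20.7 − 9.81 = 10.89 kN/m³. h₂ = H − d_w = 5.7 m.
σ'_h: at surface K_a·q = 17.00; at WT K_a(q+γd_w) = 47.09; at base K_a(q+γd_w+γ'h₂) = 67.78 kPa.
P₁ = ½(17.00+47.09)×5.1 = 163.4; P₂ = ½(47.09+67.78)×5.7 = 327.4; P_w = ½γ_w h₂² = 159.4.
Total = 163.4+327.4+159.4 = 650.2 kN/m.

650 kN/m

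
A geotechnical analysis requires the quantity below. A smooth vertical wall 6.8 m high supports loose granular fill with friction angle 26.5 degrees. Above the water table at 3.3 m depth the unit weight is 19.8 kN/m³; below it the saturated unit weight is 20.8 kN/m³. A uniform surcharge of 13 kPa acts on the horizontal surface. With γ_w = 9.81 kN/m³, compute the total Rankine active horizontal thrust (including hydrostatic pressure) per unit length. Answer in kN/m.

249 kN/m

K_a = tan²(45° − φ/2) = 0.3829.
γ' = 20.8 − 9.81 = 10.99 kN/m³. h₂ = H − d_w = 3.5 m.
σ'_h: at surface K_a·q = 4.978; at WT K_a(q+γd_w) = 30.00; at base K_a(q+γd_w+γ'h₂) = 44.73 kPa.
P₁ = ½(4.978+30.00)×3.3 = 57.71; P₂ = ½(30.00+44.73)×3.5 = 130.8; P_w = ½γ_w h₂² = 60.09.
Total = 57.71+130.8+60.09 = 248.6 kN/m.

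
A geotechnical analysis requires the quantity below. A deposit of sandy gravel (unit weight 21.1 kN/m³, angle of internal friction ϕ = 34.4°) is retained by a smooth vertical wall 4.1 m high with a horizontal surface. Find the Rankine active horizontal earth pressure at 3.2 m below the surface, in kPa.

K_a = (1 − sin φ)/(1 + sin φ) = 0.2780.
σ_h = K_a γ z = 0.2780 × 21.1 × 3.2 = 18.77 kPa.

18.8 kPa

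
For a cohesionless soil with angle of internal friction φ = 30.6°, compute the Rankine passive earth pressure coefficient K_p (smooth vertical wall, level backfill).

3.07

K_p = (1 + sin φ)/(1 − sin φ) = tan²(45° + 30.6°/2) = 3.074.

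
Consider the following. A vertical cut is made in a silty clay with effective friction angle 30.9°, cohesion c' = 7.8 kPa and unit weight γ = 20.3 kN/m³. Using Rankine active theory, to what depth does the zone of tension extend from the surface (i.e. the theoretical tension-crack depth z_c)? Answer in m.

1.36 m

K_a = tan²(45° − 30.9°/2) = 0.3214; √K_a = 0.5669.
The active pressure is zero where K_a γ z = 2c√K_a, so z_c = 2c/(γ√K_a) = 2×7.8/(20.3×0.5669) = 1.356 m.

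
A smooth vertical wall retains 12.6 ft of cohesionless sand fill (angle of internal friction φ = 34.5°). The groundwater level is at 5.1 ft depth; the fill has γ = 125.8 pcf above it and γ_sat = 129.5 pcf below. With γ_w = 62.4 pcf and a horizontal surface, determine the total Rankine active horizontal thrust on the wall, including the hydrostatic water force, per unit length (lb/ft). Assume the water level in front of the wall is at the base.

4060 lb/ft

K_a = tan²(45° − φ/2) = 0.2768.
γ' = 129.5 − 62.4 = 67.10 pcf. Depth below WT = 7.5 ft.
σ'_h at WT = K_a γ d_w = 177.6 psf; at base = 177.6 + K_a γ' × 7.5 = 316.9 psf.
P₁ (0–5.1 ft) = ½×177.6×5.1 = 452.9. P₂ (5.1–12.6 ft) = ½(177.6+316.9)×7.5 = 1854.
P_w = ½ γ_w h₂² = 0.5×62.4×7.5² = 1755. Total = 452.9+1854+1755 = 4062 lb/ft.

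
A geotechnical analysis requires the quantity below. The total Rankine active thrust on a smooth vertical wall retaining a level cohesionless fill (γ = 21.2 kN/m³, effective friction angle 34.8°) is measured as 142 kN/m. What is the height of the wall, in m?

K_a = 0.2733. P_a = ½ K_a γ H² ⇒ H = √(2P_a/(K_a γ)).
H = √(2×142/(0.2733×21.2)) = 7.001 m.

7.00 m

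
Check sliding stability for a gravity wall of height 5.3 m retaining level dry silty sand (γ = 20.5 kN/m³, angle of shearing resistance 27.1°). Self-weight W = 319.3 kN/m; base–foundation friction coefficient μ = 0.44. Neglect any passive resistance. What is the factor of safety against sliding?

K_a = tan²(45° − 27.1°/2) = 0.3741.
P_a = ½K_aγH² = 0.5×0.3741×20.5×5.3² = 107.7 kN/m, acting at H/3 = 1.767 m above the base.
FS_sliding = μW / P_a = 0.44×319.3 / 107.7 = 1.304.

1.30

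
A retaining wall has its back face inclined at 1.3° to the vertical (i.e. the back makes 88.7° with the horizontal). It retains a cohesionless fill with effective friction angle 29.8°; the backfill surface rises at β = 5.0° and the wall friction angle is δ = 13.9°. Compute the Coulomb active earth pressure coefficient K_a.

0.334

K_a = sin²(α+φ) / [sin²α · sin(α−δ) · (1 + √{sin(φ+δ)sin(φ−β) / (sin(α−δ)sin(α+β))})²].
With α = 88.7°, φ = 29.8°, δ = 13.9°, β = 5.0°: K_a = 0.3339.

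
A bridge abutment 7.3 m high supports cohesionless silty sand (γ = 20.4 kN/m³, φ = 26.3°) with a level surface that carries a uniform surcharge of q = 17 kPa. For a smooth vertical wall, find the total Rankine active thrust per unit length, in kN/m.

K_a = tan²(45° − φ/2) = 0.3859.
Soil triangle: ½ K_a γ H² = 0.5×0.3859×20.4×7.3² = 209.8 kN/m.
Surcharge rectangle: K_a q H = 0.3859×17×7.3 = 47.89 kN/m.
Total = 209.8 + 47.89 = 257.7 kN/m.

258 kN/m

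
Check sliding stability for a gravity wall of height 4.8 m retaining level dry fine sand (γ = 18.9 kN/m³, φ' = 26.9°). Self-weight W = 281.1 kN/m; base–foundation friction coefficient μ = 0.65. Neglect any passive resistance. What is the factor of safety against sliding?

K_a = tan²(45° − 26.9°/2) = 0.3770.
P_a = ½K_aγH² = 0.5×0.3770×18.9×4.8² = 82.08 kN/m, acting at H/3 = 1.600 m above the base.
FS_sliding = μW / P_a = 0.65×281.1 / 82.08 = 2.226.

2.23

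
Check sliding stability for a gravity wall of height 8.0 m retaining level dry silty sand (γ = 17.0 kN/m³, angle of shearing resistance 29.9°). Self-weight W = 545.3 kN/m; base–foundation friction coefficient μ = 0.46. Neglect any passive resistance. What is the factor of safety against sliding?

K_a = tan²(45° − 29.9°/2) = 0.3347.
P_a = ½K_aγH² = 0.5×0.3347×17.0×8.0² = 182.1 kN/m, acting at H/3 = 2.667 m above the base.
FS_sliding = μW / P_a = 0.46×545.3 / 182.1 = 1.378.

1.38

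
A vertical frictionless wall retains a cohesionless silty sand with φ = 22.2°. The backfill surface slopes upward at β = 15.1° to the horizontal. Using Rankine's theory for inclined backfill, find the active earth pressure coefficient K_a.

K_a = cos β · (cos β − √(cos²β − cos²φ)) / (cos β + √(cos²β − cos²φ)).
cos β = 0.9655, cos φ = 0.9259, √(cos²β − cos²φ) = 0.2737.
K_a = 0.9655 × (0.9655 − 0.2737)/(0.9655 + 0.2737) = 0.5390.

0.539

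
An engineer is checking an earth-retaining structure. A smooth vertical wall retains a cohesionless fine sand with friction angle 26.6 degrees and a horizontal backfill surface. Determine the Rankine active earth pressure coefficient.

0.381

K_a = tan²(45° − φ/2) = tan²(31.70°) = 0.3814.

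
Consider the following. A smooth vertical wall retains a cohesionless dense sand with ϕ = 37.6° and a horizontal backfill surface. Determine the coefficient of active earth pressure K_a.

0.242

K_a = (1 − sin φ)/(1 + sin φ) = (1 − sin 37.6°)/(1 + sin 37.6°) = 0.2421.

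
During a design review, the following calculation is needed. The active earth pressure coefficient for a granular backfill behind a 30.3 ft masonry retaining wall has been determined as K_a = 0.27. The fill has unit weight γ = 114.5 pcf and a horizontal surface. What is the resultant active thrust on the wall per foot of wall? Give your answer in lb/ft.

P = ½ K_a γ H² = 0.5 × 0.27 × 114.5 × 30.3² = 14190 lb/ft.

14200 lb/ft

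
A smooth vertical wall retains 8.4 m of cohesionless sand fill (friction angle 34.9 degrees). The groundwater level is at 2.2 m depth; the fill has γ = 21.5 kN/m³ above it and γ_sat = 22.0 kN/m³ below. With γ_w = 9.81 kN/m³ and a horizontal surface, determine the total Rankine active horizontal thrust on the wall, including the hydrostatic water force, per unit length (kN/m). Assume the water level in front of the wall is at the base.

346 kN/m

K_a = tan²(45° − φ/2) = 0.2721.
γ' = 22.0 − 9.81 = 12.19 kN/m³. Depth below WT = 6.2 m.
σ'_h at WT = K_a γ d_w = 12.87 kPa; at base = 12.87 + K_a γ' × 6.2 = 33.44 kPa.
P₁ (0–2.2 m) = ½×12.87×2.2 = 14.16. P₂ (2.2–8.4 m) = ½(12.87+33.44)×6.2 = 143.6.
P_w = ½ γ_w h₂² = 0.5×9.81×6.2² = 188.5. Total = 14.16+143.6+188.5 = 346.3 kN/m.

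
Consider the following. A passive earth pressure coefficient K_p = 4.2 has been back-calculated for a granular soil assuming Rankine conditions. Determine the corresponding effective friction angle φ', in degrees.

38.0°

K_p = (1+sin φ)/(1−sin φ) ⇒ sin φ = (K_p − 1)/(K_p + 1) = 0.6154.
φ = arcsin(0.6154) = 37.98°.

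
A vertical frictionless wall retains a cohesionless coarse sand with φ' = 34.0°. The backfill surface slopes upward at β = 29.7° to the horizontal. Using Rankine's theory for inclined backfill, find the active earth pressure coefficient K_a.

0.469

K_a = cos β · (cos β − √(cos²β − cos²φ)) / (cos β + √(cos²β − cos²φ)).
cos β = 0.8686, cos φ = 0.8290, √(cos²β − cos²φ) = 0.2593.
K_a = 0.8686 × (0.8686 − 0.2593)/(0.8686 + 0.2593) = 0.4693.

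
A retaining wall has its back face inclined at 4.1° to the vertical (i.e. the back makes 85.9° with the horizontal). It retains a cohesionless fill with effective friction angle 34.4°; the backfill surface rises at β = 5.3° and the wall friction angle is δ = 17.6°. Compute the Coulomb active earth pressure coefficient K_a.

K_a = sin²(α+φ) / [sin²α · sin(α−δ) · (1 + √{sin(φ+δ)sin(φ−β) / (sin(α−δ)sin(α+β))})²].
With α = 85.9°, φ = 34.4°, δ = 17.6°, β = 5.3°: K_a = 0.2990.

0.299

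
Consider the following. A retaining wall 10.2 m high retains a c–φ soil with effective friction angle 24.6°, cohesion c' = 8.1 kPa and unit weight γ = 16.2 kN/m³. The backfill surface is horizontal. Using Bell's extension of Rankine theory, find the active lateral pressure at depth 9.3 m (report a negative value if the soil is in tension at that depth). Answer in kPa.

K_a = (1 − sin φ)/(1 + sin φ) = 0.4121.
σ_a = K_a γ z − 2c√K_a = 0.4121×16.2×9.3 − 2×8.1×0.6420 = 51.69 kPa.

51.7 kPa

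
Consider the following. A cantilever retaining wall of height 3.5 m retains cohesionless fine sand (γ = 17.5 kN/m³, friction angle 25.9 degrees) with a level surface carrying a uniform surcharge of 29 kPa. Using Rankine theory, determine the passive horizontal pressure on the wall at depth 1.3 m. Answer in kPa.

132 kPa

K_p = (1 + sin φ)/(1 − sin φ) = 2.551.
σ_v = γz + q = 17.5 × 1.3 + 29 = 51.75 kPa.
σ_h = K_p σ_v = 2.551 × 51.75 = 132.0 kPa.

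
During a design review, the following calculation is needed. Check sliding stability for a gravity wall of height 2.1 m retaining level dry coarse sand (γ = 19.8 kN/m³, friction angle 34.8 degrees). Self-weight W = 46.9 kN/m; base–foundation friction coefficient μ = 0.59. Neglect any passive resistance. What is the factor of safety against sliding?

K_a = tan²(45° − 34.8°/2) = 0.2733.
P_a = ½K_aγH² = 0.5×0.2733×19.8×2.1² = 11.93 kN/m, acting at H/3 = 0.7000 m above the base.
FS_sliding = μW / P_a = 0.59×46.9 / 11.93 = 2.319.

2.32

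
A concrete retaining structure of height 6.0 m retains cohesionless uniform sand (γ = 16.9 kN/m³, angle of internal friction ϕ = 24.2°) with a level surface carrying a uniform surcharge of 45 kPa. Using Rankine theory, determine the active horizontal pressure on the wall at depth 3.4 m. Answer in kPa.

K_a = (1 − sin φ)/(1 + sin φ) = 0.4185.
σ_v = γz + q = 16.9 × 3.4 + 45 = 102.5 kPa.
σ_h = K_a σ_v = 0.4185 × 102.5 = 42.88 kPa.

42.9 kPa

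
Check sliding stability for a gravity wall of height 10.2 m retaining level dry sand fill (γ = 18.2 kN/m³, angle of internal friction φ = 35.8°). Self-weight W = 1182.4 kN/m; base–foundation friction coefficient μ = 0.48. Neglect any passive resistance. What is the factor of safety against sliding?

K_a = tan²(45° − 35.8°/2) = 0.2619.
P_a = ½K_aγH² = 0.5×0.2619×18.2×10.2² = 247.9 kN/m, acting at H/3 = 3.400 m above the base.
FS_sliding = μW / P_a = 0.48×1182.4 / 247.9 = 2.289.

2.29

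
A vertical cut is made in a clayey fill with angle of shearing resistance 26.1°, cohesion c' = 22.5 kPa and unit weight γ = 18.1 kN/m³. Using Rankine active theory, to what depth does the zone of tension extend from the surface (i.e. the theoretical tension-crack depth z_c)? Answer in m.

K_a = tan²(45° − 26.1°/2) = 0.3889; √K_a = 0.6237.
The active pressure is zero where K_a γ z = 2c√K_a, so z_c = 2c/(γ√K_a) = 2×22.5/(18.1×0.6237) = 3.986 m.

3.99 m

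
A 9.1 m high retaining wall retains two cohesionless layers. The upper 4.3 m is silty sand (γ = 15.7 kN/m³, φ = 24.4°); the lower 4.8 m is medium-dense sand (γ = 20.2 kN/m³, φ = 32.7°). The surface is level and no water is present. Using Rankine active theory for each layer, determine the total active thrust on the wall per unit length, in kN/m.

K_a1 = tan²(45°−24.4°/2) = 0.4153; K_a2 = tan²(45°−32.7°/2) = 0.2985.
Layer 1: σ at base = K_a1 γ₁ h₁ = 28.04 kPa; P₁ = ½×28.04×4.3 = 60.28.
Layer 2: σ_v at top = γ₁h₁ = 67.51; σ_h top = K_a2×67.51 = 20.15; σ_h base = K_a2×(67.51+20.2×4.8) = 49.09.
P₂ = ½(20.15+49.09)×4.8 = 166.2. Total P_a = 60.28+166.2 = 226.5 kN/m.

226 kN/m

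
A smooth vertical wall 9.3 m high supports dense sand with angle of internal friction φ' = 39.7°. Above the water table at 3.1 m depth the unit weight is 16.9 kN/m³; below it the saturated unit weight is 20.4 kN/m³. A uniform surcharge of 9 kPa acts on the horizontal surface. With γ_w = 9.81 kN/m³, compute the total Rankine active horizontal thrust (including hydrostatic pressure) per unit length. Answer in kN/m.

341 kN/m

K_a = tan²(45° − φ/2) = 0.2204.
γ' = 20.4 − 9.81 = 10.59 kN/m³. h₂ = H − d_w = 6.2 m.
σ'_h: at surface K_a·q = 1.984; at WT K_a(q+γd_w) = 13.53; at base K_a(q+γd_w+γ'h₂) = 28.01 kPa.
P₁ = ½(1.984+13.53)×3.1 = 24.05; P₂ = ½(13.53+28.01)×6.2 = 128.8; P_w = ½γ_w h₂² = 188.5.
Total = 24.05+128.8+188.5 = 341.4 kN/m.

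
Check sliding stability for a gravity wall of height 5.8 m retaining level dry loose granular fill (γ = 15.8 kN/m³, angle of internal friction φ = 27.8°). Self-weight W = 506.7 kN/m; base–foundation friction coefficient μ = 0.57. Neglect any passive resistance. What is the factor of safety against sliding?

K_a = tan²(45° − 27.8°/2) = 0.3639.
P_a = ½K_aγH² = 0.5×0.3639×15.8×5.8² = 96.71 kN/m, acting at H/3 = 1.933 m above the base.
FS_sliding = μW / P_a = 0.57×506.7 / 96.71 = 2.987.

2.99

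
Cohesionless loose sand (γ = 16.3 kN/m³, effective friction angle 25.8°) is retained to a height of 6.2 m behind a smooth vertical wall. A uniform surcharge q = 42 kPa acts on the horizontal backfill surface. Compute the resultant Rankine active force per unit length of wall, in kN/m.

226 kN/m

K_a = tan²(45° − φ/2) = 0.3935.
Soil triangle: ½ K_a γ H² = 0.5×0.3935×16.3×6.2² = 123.3 kN/m.
Surcharge rectangle: K_a q H = 0.3935×42×6.2 = 102.5 kN/m.
Total = 123.3 + 102.5 = 225.7 kN/m.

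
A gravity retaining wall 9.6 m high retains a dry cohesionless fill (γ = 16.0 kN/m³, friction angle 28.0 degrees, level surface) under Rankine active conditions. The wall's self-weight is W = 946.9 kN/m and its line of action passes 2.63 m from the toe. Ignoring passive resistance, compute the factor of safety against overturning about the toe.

K_a = tan²(45° − 28.0°/2) = 0.3610.
P_a = ½K_aγH² = 0.5×0.3610×16.0×9.6² = 266.2 kN/m, acting at H/3 = 3.200 m above the base.
Overturning moment M_o = P_a × H/3 = 266.2 × 3.200 = 851.8.
Resisting moment M_r = W × 2.63 = 946.9 × 2.63 = 2490.
FS_overturning = M_r/M_o = 2490/851.8 = 2.924.

2.92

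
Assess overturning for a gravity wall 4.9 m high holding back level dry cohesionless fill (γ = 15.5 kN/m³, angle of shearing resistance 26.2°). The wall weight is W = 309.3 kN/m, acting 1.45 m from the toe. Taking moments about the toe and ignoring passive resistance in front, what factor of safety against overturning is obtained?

K_a = tan²(45° − 26.2°/2) = 0.3874.
P_a = ½K_aγH² = 0.5×0.3874×15.5×4.9² = 72.09 kN/m, acting at H/3 = 1.633 m above the base.
Overturning moment M_o = P_a × H/3 = 72.09 × 1.633 = 117.8.
Resisting moment M_r = W × 1.45 = 309.3 × 1.45 = 448.5.
FS_overturning = M_r/M_o = 448.5/117.8 = 3.809.

3.81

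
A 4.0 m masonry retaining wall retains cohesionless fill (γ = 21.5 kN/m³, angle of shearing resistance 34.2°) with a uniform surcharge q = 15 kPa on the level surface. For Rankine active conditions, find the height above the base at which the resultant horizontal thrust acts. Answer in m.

1.51 m

K_a = 0.2803.
Triangular part P₁ = ½K_aγH² = 48.22 at H/3 = 1.333 m; rectangular part P₂ = K_a q H = 16.82 at H/2 = 2.000 m.
ȳ = (P₁·1.333 + P₂·2.000)/(P₁+P₂) = 1.506 m.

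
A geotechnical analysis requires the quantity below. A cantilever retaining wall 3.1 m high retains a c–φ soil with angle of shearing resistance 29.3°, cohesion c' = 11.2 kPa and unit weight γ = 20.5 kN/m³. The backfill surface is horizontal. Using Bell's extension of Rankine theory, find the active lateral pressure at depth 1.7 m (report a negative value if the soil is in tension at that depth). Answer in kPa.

-1.17 kPa

K_a = (1 − sin φ)/(1 + sin φ) = 0.3428.
σ_a = K_a γ z − 2c√K_a = 0.3428×20.5×1.7 − 2×11.2×0.5855 = -1.168 kPa.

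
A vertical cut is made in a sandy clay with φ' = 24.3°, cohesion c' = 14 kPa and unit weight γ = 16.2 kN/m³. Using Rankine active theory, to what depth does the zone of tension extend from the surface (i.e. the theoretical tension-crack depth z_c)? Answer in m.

K_a = tan²(45° − 24.3°/2) = 0.4169; √K_a = 0.6457.
The active pressure is zero where K_a γ z = 2c√K_a, so z_c = 2c/(γ√K_a) = 2×14/(16.2×0.6457) = 2.677 m.

2.68 m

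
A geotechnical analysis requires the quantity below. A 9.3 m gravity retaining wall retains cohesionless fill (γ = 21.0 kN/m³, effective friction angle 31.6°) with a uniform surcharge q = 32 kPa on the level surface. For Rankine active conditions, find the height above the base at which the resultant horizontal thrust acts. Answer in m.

3.48 m

K_a = 0.3123.
Triangular part P₁ = ½K_aγH² = 283.7 at H/3 = 3.100 m; rectangular part P₂ = K_a q H = 92.95 at H/2 = 4.650 m.
ȳ = (P₁·3.100 + P₂·4.650)/(P₁+P₂) = 3.483 m.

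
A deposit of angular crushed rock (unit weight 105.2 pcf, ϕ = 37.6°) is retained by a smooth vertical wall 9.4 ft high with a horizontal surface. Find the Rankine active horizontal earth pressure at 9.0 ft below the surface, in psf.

229 psf

K_a = (1 − sin φ)/(1 + sin φ) = 0.2421.
σ_h = K_a γ z = 0.2421 × 105.2 × 9.0 = 229.2 psf.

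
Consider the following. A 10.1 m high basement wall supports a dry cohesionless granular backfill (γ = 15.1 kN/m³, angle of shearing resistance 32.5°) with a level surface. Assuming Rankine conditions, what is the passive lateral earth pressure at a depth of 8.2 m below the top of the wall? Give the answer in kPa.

411 kPa

K_p = (1 + sin φ)/(1 − sin φ) = 3.322.
σ_h = K_p γ z = 3.322 × 15.1 × 8.2 = 411.4 kPa.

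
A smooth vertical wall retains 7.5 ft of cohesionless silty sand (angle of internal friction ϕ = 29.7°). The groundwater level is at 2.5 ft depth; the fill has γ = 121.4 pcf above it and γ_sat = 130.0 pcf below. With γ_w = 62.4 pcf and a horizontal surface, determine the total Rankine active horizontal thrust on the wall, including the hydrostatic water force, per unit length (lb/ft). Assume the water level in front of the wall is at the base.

K_a = tan²(45° − φ/2) = 0.3374.
γ' = 130.0 − 62.4 = 67.60 pcf. Depth below WT = 5.0 ft.
σ'_h at WT = K_a γ d_w = 102.4 psf; at base = 102.4 + K_a γ' × 5.0 = 216.4 psf.
P₁ (0–2.5 ft) = ½×102.4×2.5 = 128.0. P₂ (2.5–7.5 ft) = ½(102.4+216.4)×5.0 = 797.1.
P_w = ½ γ_w h₂² = 0.5×62.4×5.0² = 780.0. Total = 128.0+797.1+780.0 = 1705 lb/ft.

1710 lb/ft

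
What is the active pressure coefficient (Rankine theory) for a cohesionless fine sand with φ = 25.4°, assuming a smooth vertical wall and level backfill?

K_a = tan²(45° − φ/2) = tan²(32.30°) = 0.3996.

0.400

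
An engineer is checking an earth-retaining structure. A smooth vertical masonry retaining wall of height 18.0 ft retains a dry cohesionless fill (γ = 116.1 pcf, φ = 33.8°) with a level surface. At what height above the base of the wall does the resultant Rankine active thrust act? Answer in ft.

6.00 ft

K_a = 0.2851.
The pressure distribution is triangular, so the resultant acts at H/3 above the base = 18.0/3 = 6.000 ft.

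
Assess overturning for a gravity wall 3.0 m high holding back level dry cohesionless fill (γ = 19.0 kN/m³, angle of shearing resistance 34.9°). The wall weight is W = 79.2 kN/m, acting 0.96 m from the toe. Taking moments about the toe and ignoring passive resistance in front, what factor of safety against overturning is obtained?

K_a = tan²(45° − 34.9°/2) = 0.2721.
P_a = ½K_aγH² = 0.5×0.2721×19.0×3.0² = 23.27 kN/m, acting at H/3 = 1.000 m above the base.
Overturning moment M_o = P_a × H/3 = 23.27 × 1.000 = 23.27.
Resisting moment M_r = W × 0.96 = 79.2 × 0.96 = 76.03.
FS_overturning = M_r/M_o = 76.03/23.27 = 3.268.

3.27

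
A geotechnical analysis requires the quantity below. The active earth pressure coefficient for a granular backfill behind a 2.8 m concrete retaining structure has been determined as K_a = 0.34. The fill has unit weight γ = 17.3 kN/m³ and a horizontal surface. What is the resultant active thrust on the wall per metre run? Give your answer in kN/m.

23.1 kN/m

P = ½ K_a γ H² = 0.5 × 0.34 × 17.3 × 2.8² = 23.06 kN/m.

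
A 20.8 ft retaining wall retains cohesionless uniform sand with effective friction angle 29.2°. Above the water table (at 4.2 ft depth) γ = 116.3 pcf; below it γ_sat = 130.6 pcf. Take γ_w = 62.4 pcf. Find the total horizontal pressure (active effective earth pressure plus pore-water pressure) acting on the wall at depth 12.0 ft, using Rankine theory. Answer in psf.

838 psf

K_a = (1 − sin φ)/(1 + sin φ) = 0.3442.
γ' = 130.6 − 62.4 = 68.20 pcf.
Effective vertical stress at 12.0 ft: σ'_v = 116.3×4.2 + 68.20×7.80 = 1020 psf.
σ'_h = K_a σ'_v = 0.3442 × 1020 = 351.2 psf; u = γ_w × 7.80 = 486.7 psf.
Total σ_h = 351.2 + 486.7 = 838.0 psf.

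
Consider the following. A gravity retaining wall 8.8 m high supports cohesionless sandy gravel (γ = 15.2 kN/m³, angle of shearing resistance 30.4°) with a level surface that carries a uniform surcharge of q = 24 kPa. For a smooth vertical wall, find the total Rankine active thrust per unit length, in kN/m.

K_a = tan²(45° − φ/2) = 0.3280.
Soil triangle: ½ K_a γ H² = 0.5×0.3280×15.2×8.8² = 193.0 kN/m.
Surcharge rectangle: K_a q H = 0.3280×24×8.8 = 69.27 kN/m.
Total = 193.0 + 69.27 = 262.3 kN/m.

262 kN/m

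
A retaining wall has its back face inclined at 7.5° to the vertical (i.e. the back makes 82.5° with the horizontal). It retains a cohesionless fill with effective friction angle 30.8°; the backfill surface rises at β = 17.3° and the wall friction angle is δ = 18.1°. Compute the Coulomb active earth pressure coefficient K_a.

K_a = sin²(α+φ) / [sin²α · sin(α−δ) · (1 + √{sin(φ+δ)sin(φ−β) / (sin(α−δ)sin(α+β))})²].
With α = 82.5°, φ = 30.8°, δ = 18.1°, β = 17.3°: K_a = 0.4558.

0.456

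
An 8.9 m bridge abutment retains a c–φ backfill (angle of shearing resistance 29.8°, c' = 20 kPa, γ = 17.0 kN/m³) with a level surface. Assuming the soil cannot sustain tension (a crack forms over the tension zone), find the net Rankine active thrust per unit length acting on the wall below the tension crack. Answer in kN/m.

66.9 kN/m

K_a = 0.3360; √K_a = 0.5797.
Tension-crack depth z_c = 2c/(γ√K_a) = 2×20/(17.0×0.5797) = 4.059 m.
σ_a at base = K_a γ H − 2c√K_a = 0.3360×17.0×8.9 − 2×20×0.5797 = 27.65 kPa.
P_a = ½ × 27.65 × (H − z_c) = 0.5×27.65×4.841 = 66.94 kN/m.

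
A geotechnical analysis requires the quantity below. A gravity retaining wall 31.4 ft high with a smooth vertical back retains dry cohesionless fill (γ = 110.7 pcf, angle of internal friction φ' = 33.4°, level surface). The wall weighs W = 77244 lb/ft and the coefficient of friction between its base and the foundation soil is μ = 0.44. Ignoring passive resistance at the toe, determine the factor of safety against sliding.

K_a = tan²(45° − 33.4°/2) = 0.2899.
P_a = ½K_aγH² = 0.5×0.2899×110.7×31.4² = 15820 lb/ft, acting at H/3 = 10.47 ft above the base.
FS_sliding = μW / P_a = 0.44×77244 / 15820 = 2.148.

2.15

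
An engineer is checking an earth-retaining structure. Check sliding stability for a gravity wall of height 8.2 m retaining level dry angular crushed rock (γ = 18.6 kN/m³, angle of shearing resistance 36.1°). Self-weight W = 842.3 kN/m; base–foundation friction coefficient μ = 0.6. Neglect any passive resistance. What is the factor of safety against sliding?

K_a = tan²(45° − 36.1°/2) = 0.2585.
P_a = ½K_aγH² = 0.5×0.2585×18.6×8.2² = 161.6 kN/m, acting at H/3 = 2.733 m above the base.
FS_sliding = μW / P_a = 0.6×842.3 / 161.6 = 3.126.

3.13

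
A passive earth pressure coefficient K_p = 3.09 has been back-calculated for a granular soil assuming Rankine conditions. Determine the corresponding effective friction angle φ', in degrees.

30.7°

K_p = (1+sin φ)/(1−sin φ) ⇒ sin φ = (K_p − 1)/(K_p + 1) = 0.5110.
φ = arcsin(0.5110) = 30.73°.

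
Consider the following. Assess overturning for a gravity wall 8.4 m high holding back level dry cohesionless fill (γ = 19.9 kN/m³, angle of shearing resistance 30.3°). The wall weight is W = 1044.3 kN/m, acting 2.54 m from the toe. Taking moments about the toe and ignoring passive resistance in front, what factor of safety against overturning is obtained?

K_a = tan²(45° − 30.3°/2) = 0.3293.
P_a = ½K_aγH² = 0.5×0.3293×19.9×8.4² = 231.2 kN/m, acting at H/3 = 2.800 m above the base.
Overturning moment M_o = P_a × H/3 = 231.2 × 2.800 = 647.4.
Resisting moment M_r = W × 2.54 = 1044.3 × 2.54 = 2653.
FS_overturning = M_r/M_o = 2653/647.4 = 4.097.

4.10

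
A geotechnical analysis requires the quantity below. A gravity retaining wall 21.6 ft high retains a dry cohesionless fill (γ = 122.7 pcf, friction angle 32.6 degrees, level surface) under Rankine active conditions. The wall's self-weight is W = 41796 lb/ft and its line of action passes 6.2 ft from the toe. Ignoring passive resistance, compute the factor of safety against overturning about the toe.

4.19

K_a = tan²(45° − 32.6°/2) = 0.2997.
P_a = ½K_aγH² = 0.5×0.2997×122.7×21.6² = 8580 lb/ft, acting at H/3 = 7.200 ft above the base.
Overturning moment M_o = P_a × H/3 = 8580 × 7.200 = 61770.
Resisting moment M_r = W × 6.2 = 41796 × 6.2 = 259100.
FS_overturning = M_r/M_o = 259100/61770 = 4.195.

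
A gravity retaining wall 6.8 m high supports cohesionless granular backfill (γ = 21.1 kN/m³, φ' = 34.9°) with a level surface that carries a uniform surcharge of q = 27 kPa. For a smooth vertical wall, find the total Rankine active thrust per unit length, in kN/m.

183 kN/m

K_a = tan²(45° − φ/2) = 0.2721.
Soil triangle: ½ K_a γ H² = 0.5×0.2721×21.1×6.8² = 132.8 kN/m.
Surcharge rectangle: K_a q H = 0.2721×27×6.8 = 49.97 kN/m.
Total = 132.8 + 49.97 = 182.7 kN/m.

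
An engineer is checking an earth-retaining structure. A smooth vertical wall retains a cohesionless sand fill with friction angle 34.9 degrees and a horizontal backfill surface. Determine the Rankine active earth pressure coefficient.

K_a = tan²(45° − φ/2) = tan²(27.55°) = 0.2721.

0.272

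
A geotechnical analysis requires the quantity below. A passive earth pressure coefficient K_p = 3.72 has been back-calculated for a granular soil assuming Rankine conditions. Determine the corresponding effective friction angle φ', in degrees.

35.2°

K_p = (1+sin φ)/(1−sin φ) ⇒ sin φ = (K_p − 1)/(K_p + 1) = 0.5763.
φ = arcsin(0.5763) = 35.19°.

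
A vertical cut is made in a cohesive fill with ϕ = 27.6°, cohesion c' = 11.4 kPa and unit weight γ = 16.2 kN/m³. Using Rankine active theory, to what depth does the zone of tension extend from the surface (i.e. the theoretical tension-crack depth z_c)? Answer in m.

K_a = tan²(45° − 27.6°/2) = 0.3668; √K_a = 0.6056.
The active pressure is zero where K_a γ z = 2c√K_a, so z_c = 2c/(γ√K_a) = 2×11.4/(16.2×0.6056) = 2.324 m.

2.32 m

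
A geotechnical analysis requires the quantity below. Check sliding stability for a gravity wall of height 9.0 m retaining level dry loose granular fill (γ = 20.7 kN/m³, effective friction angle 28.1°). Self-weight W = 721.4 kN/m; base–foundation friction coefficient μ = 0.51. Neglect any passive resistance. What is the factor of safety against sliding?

1.22

K_a = tan²(45° − 28.1°/2) = 0.3596.
P_a = ½K_aγH² = 0.5×0.3596×20.7×9.0² = 301.5 kN/m, acting at H/3 = 3.000 m above the base.
FS_sliding = μW / P_a = 0.51×721.4 / 301.5 = 1.220.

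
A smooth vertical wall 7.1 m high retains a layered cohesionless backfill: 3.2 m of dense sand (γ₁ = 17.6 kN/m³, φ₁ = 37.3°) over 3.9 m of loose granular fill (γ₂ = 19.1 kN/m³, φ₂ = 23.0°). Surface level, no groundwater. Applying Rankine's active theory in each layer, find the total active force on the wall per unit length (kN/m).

K_a1 = tan²(45°−37.3°/2) = 0.2453; K_a2 = tan²(45°−23.0°/2) = 0.4381.
Layer 1: σ at base = K_a1 γ₁ h₁ = 13.82 kPa; P₁ = ½×13.82×3.2 = 22.11.
Layer 2: σ_v at top = γ₁h₁ = 56.32; σ_h top = K_a2×56.32 = 24.67; σ_h base = K_a2×(56.32+19.1×3.9) = 57.31.
P₂ = ½(24.67+57.31)×3.9 = 159.9. Total P_a = 22.11+159.9 = 182.0 kN/m.

182 kN/m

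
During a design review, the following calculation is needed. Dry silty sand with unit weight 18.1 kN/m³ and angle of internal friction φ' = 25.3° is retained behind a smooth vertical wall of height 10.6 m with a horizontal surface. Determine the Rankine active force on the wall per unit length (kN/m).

408 kN/m

K_a = tan²(45° − φ/2) = 0.4012.
P_a = ½ K_a γ H² = 0.5 × 0.4012 × 18.1 × 10.6² = 408.0 kN/m.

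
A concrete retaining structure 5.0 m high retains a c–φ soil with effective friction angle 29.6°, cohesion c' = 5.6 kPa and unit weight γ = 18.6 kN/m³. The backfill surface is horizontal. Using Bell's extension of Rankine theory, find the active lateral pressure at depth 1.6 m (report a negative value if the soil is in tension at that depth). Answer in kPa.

3.56 kPa

K_a = (1 − sin φ)/(1 + sin φ) = 0.3387.
σ_a = K_a γ z − 2c√K_a = 0.3387×18.6×1.6 − 2×5.6×0.5820 = 3.562 kPa.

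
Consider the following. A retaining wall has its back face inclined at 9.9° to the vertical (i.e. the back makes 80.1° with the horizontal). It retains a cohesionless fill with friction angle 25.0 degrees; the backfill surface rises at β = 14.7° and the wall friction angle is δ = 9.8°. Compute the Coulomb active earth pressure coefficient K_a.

K_a = sin²(α+φ) / [sin²α · sin(α−δ) · (1 + √{sin(φ+δ)sin(φ−β) / (sin(α−δ)sin(α+β))})²].
With α = 80.1°, φ = 25.0°, δ = 9.8°, β = 14.7°: K_a = 0.5769.

0.577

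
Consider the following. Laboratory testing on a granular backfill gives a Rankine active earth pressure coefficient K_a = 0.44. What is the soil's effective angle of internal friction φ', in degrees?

22.9°

K_a = tan²(45° − φ/2) ⇒ 45° − φ/2 = arctan(√0.44) = 33.56°.
φ = 2(45° − 33.56°) = 22.89°.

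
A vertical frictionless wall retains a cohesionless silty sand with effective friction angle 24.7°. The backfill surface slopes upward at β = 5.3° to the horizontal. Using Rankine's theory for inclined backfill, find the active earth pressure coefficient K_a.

0.417

K_a = cos β · (cos β − √(cos²β − cos²φ)) / (cos β + √(cos²β − cos²φ)).
cos β = 0.9957, cos φ = 0.9085, √(cos²β − cos²φ) = 0.4075.
K_a = 0.9957 × (0.9957 − 0.4075)/(0.9957 + 0.4075) = 0.4174.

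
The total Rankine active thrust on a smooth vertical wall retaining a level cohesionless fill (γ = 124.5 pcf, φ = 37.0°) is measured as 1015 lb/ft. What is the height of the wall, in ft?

8.10 ft

K_a = 0.2486. P_a = ½ K_a γ H² ⇒ H = √(2P_a/(K_a γ)).
H = √(2×1015/(0.2486×124.5)) = 8.099 ft.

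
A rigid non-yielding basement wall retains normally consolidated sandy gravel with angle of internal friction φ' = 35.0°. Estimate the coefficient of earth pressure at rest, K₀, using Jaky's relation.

0.426

K₀ = 1 − sin φ' = 1 − sin 35.0° = 0.4264.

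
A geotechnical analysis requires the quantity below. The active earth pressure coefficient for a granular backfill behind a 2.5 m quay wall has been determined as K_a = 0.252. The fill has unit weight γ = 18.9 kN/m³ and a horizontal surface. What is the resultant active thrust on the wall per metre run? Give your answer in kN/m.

P = ½ K_a γ H² = 0.5 × 0.252 × 18.9 × 2.5² = 14.88 kN/m.

14.9 kN/m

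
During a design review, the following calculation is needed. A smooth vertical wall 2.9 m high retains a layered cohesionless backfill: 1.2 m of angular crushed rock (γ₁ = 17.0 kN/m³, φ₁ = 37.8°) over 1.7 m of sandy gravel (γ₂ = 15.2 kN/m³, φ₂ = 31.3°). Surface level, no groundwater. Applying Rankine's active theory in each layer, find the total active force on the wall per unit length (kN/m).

20.8 kN/m

K_a1 = tan²(45°−37.8°/2) = 0.2400; K_a2 = tan²(45°−31.3°/2) = 0.3162.
Layer 1: σ at base = K_a1 γ₁ h₁ = 4.896 kPa; P₁ = ½×4.896×1.2 = 2.938.
Layer 2: σ_v at top = γ₁h₁ = 20.40; σ_h top = K_a2×20.40 = 6.451; σ_h base = K_a2×(20.40+15.2×1.7) = 14.62.
P₂ = ½(6.451+14.62)×1.7 = 17.91. Total P_a = 2.938+17.91 = 20.85 kN/m.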